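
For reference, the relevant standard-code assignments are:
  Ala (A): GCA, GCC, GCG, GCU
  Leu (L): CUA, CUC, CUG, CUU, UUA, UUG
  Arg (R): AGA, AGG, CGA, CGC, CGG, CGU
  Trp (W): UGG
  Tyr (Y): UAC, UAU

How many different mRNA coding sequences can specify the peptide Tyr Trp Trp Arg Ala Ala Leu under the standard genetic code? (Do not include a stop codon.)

Tyr: 2 codons.
Trp: 1 codon.
Trp: 1 codon.
Arg: 6 codons.
Ala: 4 codons.
Ala: 4 codons.
Leu: 6 codons.
2 × 1 × 1 × 6 × 4 × 4 × 6 = 1152.

1152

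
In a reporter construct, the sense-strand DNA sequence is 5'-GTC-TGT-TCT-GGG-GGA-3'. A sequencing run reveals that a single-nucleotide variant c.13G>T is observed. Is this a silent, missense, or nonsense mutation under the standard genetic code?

Position 13 falls in codon 5: GGA → Gly.
After the substitution the codon is TGA → Stop.
The new codon is a stop codon, so this is a nonsense mutation.

nonsense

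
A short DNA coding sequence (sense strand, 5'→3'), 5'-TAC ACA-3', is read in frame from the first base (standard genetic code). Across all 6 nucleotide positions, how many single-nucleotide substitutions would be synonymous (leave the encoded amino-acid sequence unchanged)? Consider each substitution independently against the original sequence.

4

Codon 1 (TAC, Tyr): 1 synonymous substitution.
Codon 2 (ACA, Thr): 3 synonymous substitutions.
Total: 1 + 3 = 4.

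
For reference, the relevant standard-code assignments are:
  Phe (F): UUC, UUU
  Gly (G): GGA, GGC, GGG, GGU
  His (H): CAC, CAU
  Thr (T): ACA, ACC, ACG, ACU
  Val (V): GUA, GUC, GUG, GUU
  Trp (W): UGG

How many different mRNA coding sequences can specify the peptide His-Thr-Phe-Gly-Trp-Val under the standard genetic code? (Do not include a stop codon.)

256

His: 2 codons.
Thr: 4 codons.
Phe: 2 codons.
Gly: 4 codons.
Trp: 1 codon.
Val: 4 codons.
2 × 4 × 2 × 4 × 1 × 4 = 256.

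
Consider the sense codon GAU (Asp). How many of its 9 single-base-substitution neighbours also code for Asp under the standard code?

Position 1: none → 0 synonymous.
Position 2: none → 0 synonymous.
Position 3: GAC → 1 synonymous.
Total: 0 + 0 + 1 = 1.

1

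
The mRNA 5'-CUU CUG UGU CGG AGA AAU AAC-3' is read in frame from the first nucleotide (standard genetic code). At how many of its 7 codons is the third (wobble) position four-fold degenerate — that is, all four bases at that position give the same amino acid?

3

Codon 1 CUU (Leu): third position 4-fold.
Codon 2 CUG (Leu): third position 4-fold.
Codon 3 UGU (Cys): third position 2-fold.
Codon 4 CGG (Arg): third position 4-fold.
Codon 5 AGA (Arg): third position 2-fold.
Codon 6 AAU (Asn): third position 2-fold.
Codon 7 AAC (Asn): third position 2-fold.
Four-fold degenerate third positions: 3.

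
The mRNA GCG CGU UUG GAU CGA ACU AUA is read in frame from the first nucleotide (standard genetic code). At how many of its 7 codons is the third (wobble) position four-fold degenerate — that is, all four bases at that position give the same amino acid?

Codon 1 GCG (Ala): third position 4-fold.
Codon 2 CGU (Arg): third position 4-fold.
Codon 3 UUG (Leu): third position 2-fold.
Codon 4 GAU (Asp): third position 2-fold.
Codon 5 CGA (Arg): third position 4-fold.
Codon 6 ACU (Thr): third position 4-fold.
Codon 7 AUA (Ile): third position 3-fold.
Four-fold degenerate third positions: 4.

4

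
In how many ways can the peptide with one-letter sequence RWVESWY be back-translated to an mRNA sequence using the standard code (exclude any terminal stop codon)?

Arg: 6 codons.
Trp: 1 codon.
Val: 4 codons.
Glu: 2 codons.
Ser: 6 codons.
Trp: 1 codon.
Tyr: 2 codons.
6 × 1 × 4 × 2 × 6 × 1 × 2 = 576.

576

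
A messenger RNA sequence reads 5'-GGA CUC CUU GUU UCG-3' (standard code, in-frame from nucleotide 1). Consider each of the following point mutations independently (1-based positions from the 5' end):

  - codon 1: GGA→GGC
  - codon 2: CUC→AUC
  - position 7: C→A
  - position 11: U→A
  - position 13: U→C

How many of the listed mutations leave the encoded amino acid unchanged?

Codon 1: GGA (Gly) → GGC (Gly) — synonymous.
Codon 2: CUC (Leu) → AUC (Ile) — missense.
Codon 3: CUU (Leu) → AUU (Ile) — missense.
Codon 4: GUU (Val) → GAU (Asp) — missense.
Codon 5: UCG (Ser) → CCG (Pro) — missense.
Synonymous: 1 of 5.

1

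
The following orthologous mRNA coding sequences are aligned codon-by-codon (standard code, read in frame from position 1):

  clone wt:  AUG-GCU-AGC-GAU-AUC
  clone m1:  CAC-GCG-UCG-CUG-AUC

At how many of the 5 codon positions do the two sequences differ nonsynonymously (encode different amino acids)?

2

Codon 1: AUG Met / CAC His — nonsynonymous.
Codon 2: GCU Ala / GCG Ala — synonymous.
Codon 3: AGC Ser / UCG Ser — synonymous.
Codon 4: GAU Asp / CUG Leu — nonsynonymous.
Codon 5: AUC Ile / AUC Ile — identical.
Nonsynonymous differences: 2.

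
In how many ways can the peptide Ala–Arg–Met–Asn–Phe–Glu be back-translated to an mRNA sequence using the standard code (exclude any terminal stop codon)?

Ala: 4 codons.
Arg: 6 codons.
Met: 1 codon.
Asn: 2 codons.
Phe: 2 codons.
Glu: 2 codons.
4 × 6 × 1 × 2 × 2 × 2 = 192.

192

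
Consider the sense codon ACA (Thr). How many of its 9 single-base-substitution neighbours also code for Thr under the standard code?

Position 1: none → 0 synonymous.
Position 2: none → 0 synonymous.
Position 3: ACU, ACC, ACG → 3 synonymous.
Total: 0 + 0 + 3 = 3.

3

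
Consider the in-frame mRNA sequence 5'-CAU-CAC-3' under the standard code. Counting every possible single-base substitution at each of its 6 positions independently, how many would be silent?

2

Codon 1 (CAU, His): 1 synonymous substitution.
Codon 2 (CAC, His): 1 synonymous substitution.
Total: 1 + 1 = 2.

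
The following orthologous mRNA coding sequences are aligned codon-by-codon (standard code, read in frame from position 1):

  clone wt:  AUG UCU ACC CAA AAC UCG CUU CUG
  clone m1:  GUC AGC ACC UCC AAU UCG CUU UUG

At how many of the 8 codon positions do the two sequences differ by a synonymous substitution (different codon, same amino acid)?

Codon 1: AUG Met / GUC Val — nonsynonymous.
Codon 2: UCU Ser / AGC Ser — synonymous.
Codon 3: ACC Thr / ACC Thr — identical.
Codon 4: CAA Gln / UCC Ser — nonsynonymous.
Codon 5: AAC Asn / AAU Asn — synonymous.
Codon 6: UCG Ser / UCG Ser — identical.
Codon 7: CUU Leu / CUU Leu — identical.
Codon 8: CUG Leu / UUG Leu — synonymous.
Synonymous differences: 3.

3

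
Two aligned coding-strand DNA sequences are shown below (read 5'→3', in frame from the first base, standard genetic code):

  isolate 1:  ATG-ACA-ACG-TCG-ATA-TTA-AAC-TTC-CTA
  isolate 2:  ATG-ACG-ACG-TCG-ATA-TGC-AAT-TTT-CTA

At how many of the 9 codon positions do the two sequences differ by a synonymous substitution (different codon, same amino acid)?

3

Codon 1: ATG Met / ATG Met — identical.
Codon 2: ACA Thr / ACG Thr — synonymous.
Codon 3: ACG Thr / ACG Thr — identical.
Codon 4: TCG Ser / TCG Ser — identical.
Codon 5: ATA Ile / ATA Ile — identical.
Codon 6: TTA Leu / TGC Cys — nonsynonymous.
Codon 7: AAC Asn / AAT Asn — synonymous.
Codon 8: TTC Phe / TTT Phe — synonymous.
Codon 9: CTA Leu / CTA Leu — identical.
Synonymous differences: 3.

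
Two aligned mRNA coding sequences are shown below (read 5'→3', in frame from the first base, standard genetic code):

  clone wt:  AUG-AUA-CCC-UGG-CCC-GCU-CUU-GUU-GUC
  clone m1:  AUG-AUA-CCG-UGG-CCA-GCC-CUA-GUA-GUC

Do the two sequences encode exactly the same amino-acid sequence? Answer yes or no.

yes

Codon 1: AUG Met / AUG Met — identical.
Codon 2: AUA Ile / AUA Ile — identical.
Codon 3: CCC Pro / CCG Pro — synonymous.
Codon 4: UGG Trp / UGG Trp — identical.
Codon 5: CCC Pro / CCA Pro — synonymous.
Codon 6: GCU Ala / GCC Ala — synonymous.
Codon 7: CUU Leu / CUA Leu — synonymous.
Codon 8: GUU Val / GUA Val — synonymous.
Codon 9: GUC Val / GUC Val — identical.
Nonsynonymous differences: 0 → same protein.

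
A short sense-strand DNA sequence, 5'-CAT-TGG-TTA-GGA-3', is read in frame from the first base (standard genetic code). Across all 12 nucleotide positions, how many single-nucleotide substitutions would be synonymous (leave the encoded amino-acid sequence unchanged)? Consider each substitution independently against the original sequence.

Codon 1 (CAT, His): 1 synonymous substitution.
Codon 2 (TGG, Trp): 0 synonymous substitutions.
Codon 3 (TTA, Leu): 2 synonymous substitutions.
Codon 4 (GGA, Gly): 3 synonymous substitutions.
Total: 1 + 0 + 2 + 3 = 6.

6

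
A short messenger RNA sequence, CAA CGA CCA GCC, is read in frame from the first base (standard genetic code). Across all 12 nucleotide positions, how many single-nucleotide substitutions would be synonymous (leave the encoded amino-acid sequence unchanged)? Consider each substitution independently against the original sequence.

Codon 1 (CAA, Gln): 1 synonymous substitution.
Codon 2 (CGA, Arg): 4 synonymous substitutions.
Codon 3 (CCA, Pro): 3 synonymous substitutions.
Codon 4 (GCC, Ala): 3 synonymous substitutions.
Total: 1 + 4 + 3 + 3 = 11.

11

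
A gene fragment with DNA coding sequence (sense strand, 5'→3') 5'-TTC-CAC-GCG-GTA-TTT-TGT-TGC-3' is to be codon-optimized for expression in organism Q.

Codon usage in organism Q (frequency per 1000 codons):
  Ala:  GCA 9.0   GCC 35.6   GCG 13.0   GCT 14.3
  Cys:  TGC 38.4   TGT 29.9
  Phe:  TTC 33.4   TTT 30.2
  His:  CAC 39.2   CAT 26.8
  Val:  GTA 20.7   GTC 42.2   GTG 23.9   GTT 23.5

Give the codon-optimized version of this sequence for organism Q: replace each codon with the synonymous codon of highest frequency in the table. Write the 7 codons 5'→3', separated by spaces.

TTC CAC GCC GTC TTC TGC TGC

Codon 1 (Phe): best is TTC at 33.4.
Codon 2 (His): best is CAC at 39.2.
Codon 3 (Ala): best is GCC at 35.6.
Codon 4 (Val): best is GTC at 42.2.
Codon 5 (Phe): best is TTC at 33.4.
Codon 6 (Cys): best is TGC at 38.4.
Codon 7 (Cys): best is TGC at 38.4.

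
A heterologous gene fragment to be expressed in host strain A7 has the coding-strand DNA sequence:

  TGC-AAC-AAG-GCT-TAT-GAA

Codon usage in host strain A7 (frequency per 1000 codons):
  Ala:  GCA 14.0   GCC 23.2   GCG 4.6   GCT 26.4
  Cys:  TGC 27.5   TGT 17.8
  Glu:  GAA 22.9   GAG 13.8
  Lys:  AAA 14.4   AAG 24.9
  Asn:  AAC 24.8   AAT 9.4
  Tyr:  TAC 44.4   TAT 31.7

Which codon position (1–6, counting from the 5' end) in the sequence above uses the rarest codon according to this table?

6

Codon 1 TGC (Cys): 27.5 per 1000.
Codon 2 AAC (Asn): 24.8 per 1000.
Codon 3 AAG (Lys): 24.9 per 1000.
Codon 4 GCT (Ala): 26.4 per 1000.
Codon 5 TAT (Tyr): 31.7 per 1000.
Codon 6 GAA (Glu): 22.9 per 1000.
Lowest frequency is 22.9 at codon 6.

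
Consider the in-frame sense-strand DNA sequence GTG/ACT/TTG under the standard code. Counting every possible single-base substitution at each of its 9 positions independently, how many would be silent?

Codon 1 (GTG, Val): 3 synonymous substitutions.
Codon 2 (ACT, Thr): 3 synonymous substitutions.
Codon 3 (TTG, Leu): 2 synonymous substitutions.
Total: 3 + 3 + 2 = 8.

8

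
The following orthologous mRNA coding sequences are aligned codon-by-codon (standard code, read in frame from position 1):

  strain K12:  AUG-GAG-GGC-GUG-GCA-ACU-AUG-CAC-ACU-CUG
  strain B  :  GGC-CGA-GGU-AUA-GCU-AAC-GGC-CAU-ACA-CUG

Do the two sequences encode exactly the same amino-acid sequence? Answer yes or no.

no

Codon 1: AUG Met / GGC Gly — nonsynonymous.
Codon 2: GAG Glu / CGA Arg — nonsynonymous.
Codon 3: GGC Gly / GGU Gly — synonymous.
Codon 4: GUG Val / AUA Ile — nonsynonymous.
Codon 5: GCA Ala / GCU Ala — synonymous.
Codon 6: ACU Thr / AAC Asn — nonsynonymous.
Codon 7: AUG Met / GGC Gly — nonsynonymous.
Codon 8: CAC His / CAU His — synonymous.
Codon 9: ACU Thr / ACA Thr — synonymous.
Codon 10: CUG Leu / CUG Leu — identical.
Nonsynonymous differences: 5 → different protein.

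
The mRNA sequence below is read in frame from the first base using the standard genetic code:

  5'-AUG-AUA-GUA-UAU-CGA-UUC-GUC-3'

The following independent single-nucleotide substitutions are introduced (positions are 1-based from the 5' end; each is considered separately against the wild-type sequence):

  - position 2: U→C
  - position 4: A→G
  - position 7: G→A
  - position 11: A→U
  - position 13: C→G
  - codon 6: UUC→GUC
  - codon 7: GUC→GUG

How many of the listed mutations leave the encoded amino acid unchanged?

Codon 1: AUG (Met) → ACG (Thr) — missense.
Codon 2: AUA (Ile) → GUA (Val) — missense.
Codon 3: GUA (Val) → AUA (Ile) — missense.
Codon 4: UAU (Tyr) → UUU (Phe) — missense.
Codon 5: CGA (Arg) → GGA (Gly) — missense.
Codon 6: UUC (Phe) → GUC (Val) — missense.
Codon 7: GUC (Val) → GUG (Val) — synonymous.
Synonymous: 1 of 7.

1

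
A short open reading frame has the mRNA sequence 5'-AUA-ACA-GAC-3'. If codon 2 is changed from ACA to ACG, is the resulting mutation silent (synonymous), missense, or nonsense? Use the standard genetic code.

Position 6 falls in codon 2: ACA → Thr.
After the substitution the codon is ACG → Thr.
Both encode Thr, so the change is synonymous.

silent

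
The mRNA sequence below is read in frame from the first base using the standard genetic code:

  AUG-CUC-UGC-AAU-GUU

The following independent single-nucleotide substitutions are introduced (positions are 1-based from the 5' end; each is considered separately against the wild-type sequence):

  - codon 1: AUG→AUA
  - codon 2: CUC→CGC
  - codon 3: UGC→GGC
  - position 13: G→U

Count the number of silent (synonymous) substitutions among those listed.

0

Codon 1: AUG (Met) → AUA (Ile) — missense.
Codon 2: CUC (Leu) → CGC (Arg) — missense.
Codon 3: UGC (Cys) → GGC (Gly) — missense.
Codon 5: GUU (Val) → UUU (Phe) — missense.
Synonymous: 0 of 4.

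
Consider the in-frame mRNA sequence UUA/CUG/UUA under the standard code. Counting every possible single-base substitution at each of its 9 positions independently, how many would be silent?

Codon 1 (UUA, Leu): 2 synonymous substitutions.
Codon 2 (CUG, Leu): 4 synonymous substitutions.
Codon 3 (UUA, Leu): 2 synonymous substitutions.
Total: 2 + 4 + 2 = 8.

8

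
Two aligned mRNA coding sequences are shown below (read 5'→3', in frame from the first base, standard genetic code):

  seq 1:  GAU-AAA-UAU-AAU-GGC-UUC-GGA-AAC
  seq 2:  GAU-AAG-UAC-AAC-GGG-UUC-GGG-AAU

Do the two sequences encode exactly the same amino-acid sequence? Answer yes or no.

yes

Codon 1: GAU Asp / GAU Asp — identical.
Codon 2: AAA Lys / AAG Lys — synonymous.
Codon 3: UAU Tyr / UAC Tyr — synonymous.
Codon 4: AAU Asn / AAC Asn — synonymous.
Codon 5: GGC Gly / GGG Gly — synonymous.
Codon 6: UUC Phe / UUC Phe — identical.
Codon 7: GGA Gly / GGG Gly — synonymous.
Codon 8: AAC Asn / AAU Asn — synonymous.
Nonsynonymous differences: 0 → same protein.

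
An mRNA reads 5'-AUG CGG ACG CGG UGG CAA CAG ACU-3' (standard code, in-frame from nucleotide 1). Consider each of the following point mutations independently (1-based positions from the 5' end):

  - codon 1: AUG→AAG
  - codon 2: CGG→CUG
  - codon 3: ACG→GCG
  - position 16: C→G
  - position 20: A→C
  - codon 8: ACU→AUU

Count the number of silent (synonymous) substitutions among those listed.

0

Codon 1: AUG (Met) → AAG (Lys) — missense.
Codon 2: CGG (Arg) → CUG (Leu) — missense.
Codon 3: ACG (Thr) → GCG (Ala) — missense.
Codon 6: CAA (Gln) → GAA (Glu) — missense.
Codon 7: CAG (Gln) → CCG (Pro) — missense.
Codon 8: ACU (Thr) → AUU (Ile) — missense.
Synonymous: 0 of 6.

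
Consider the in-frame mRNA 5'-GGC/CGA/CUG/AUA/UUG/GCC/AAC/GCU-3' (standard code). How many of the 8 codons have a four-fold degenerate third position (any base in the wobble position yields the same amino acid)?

Codon 1 GGC (Gly): third position 4-fold.
Codon 2 CGA (Arg): third position 4-fold.
Codon 3 CUG (Leu): third position 4-fold.
Codon 4 AUA (Ile): third position 3-fold.
Codon 5 UUG (Leu): third position 2-fold.
Codon 6 GCC (Ala): third position 4-fold.
Codon 7 AAC (Asn): third position 2-fold.
Codon 8 GCU (Ala): third position 4-fold.
Four-fold degenerate third positions: 5.

5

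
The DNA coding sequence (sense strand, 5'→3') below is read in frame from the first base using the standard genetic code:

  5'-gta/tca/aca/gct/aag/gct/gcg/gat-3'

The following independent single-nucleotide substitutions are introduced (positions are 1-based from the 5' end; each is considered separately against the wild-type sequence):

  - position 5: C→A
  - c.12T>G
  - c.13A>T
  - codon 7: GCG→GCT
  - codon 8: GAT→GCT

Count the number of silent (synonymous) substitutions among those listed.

Codon 2: TCA (Ser) → TAA (Stop) — nonsense.
Codon 4: GCT (Ala) → GCG (Ala) — synonymous.
Codon 5: AAG (Lys) → TAG (Stop) — nonsense.
Codon 7: GCG (Ala) → GCT (Ala) — synonymous.
Codon 8: GAT (Asp) → GCT (Ala) — missense.
Synonymous: 2 of 5.

2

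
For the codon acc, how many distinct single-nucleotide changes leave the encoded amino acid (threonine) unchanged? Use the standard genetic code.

Position 1: none → 0 synonymous.
Position 2: none → 0 synonymous.
Position 3: ACU, ACA, ACG → 3 synonymous.
Total: 0 + 0 + 3 = 3.

3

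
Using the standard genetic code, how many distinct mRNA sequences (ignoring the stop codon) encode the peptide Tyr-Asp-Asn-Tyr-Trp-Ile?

48

Tyr: 2 codons.
Asp: 2 codons.
Asn: 2 codons.
Tyr: 2 codons.
Trp: 1 codon.
Ile: 3 codons.
2 × 2 × 2 × 2 × 1 × 3 = 48.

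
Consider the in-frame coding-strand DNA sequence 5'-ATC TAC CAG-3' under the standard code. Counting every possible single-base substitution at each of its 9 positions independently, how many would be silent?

Codon 1 (ATC, Ile): 2 synonymous substitutions.
Codon 2 (TAC, Tyr): 1 synonymous substitution.
Codon 3 (CAG, Gln): 1 synonymous substitution.
Total: 2 + 1 + 1 = 4.

4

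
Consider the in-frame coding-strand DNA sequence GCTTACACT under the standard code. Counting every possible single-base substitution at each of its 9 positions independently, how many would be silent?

Codon 1 (GCT, Ala): 3 synonymous substitutions.
Codon 2 (TAC, Tyr): 1 synonymous substitution.
Codon 3 (ACT, Thr): 3 synonymous substitutions.
Total: 3 + 1 + 3 = 7.

7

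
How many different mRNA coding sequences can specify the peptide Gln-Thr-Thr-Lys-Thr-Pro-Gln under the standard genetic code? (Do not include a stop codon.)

Gln: 2 codons.
Thr: 4 codons.
Thr: 4 codons.
Lys: 2 codons.
Thr: 4 codons.
Pro: 4 codons.
Gln: 2 codons.
2 × 4 × 4 × 2 × 4 × 4 × 2 = 2048.

2048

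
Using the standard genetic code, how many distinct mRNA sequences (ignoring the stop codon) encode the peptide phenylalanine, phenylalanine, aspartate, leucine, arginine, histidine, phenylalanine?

1152

Phe: 2 codons.
Phe: 2 codons.
Asp: 2 codons.
Leu: 6 codons.
Arg: 6 codons.
His: 2 codons.
Phe: 2 codons.
2 × 2 × 2 × 6 × 6 × 2 × 2 = 1152.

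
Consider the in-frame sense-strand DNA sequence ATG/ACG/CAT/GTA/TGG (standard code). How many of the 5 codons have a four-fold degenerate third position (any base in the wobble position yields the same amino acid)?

2

Codon 1 ATG (Met): third position 1-fold.
Codon 2 ACG (Thr): third position 4-fold.
Codon 3 CAT (His): third position 2-fold.
Codon 4 GTA (Val): third position 4-fold.
Codon 5 TGG (Trp): third position 1-fold.
Four-fold degenerate third positions: 2.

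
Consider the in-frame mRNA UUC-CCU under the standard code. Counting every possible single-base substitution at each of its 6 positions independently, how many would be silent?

4

Codon 1 (UUC, Phe): 1 synonymous substitution.
Codon 2 (CCU, Pro): 3 synonymous substitutions.
Total: 1 + 3 = 4.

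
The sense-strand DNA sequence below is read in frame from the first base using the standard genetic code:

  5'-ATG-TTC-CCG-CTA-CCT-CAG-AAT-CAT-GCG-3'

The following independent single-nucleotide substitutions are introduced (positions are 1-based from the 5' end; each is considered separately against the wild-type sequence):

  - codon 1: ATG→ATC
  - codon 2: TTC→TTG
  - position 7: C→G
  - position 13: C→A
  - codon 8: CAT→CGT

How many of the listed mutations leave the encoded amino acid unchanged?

Codon 1: ATG (Met) → ATC (Ile) — missense.
Codon 2: TTC (Phe) → TTG (Leu) — missense.
Codon 3: CCG (Pro) → GCG (Ala) — missense.
Codon 5: CCT (Pro) → ACT (Thr) — missense.
Codon 8: CAT (His) → CGT (Arg) — missense.
Synonymous: 0 of 5.

0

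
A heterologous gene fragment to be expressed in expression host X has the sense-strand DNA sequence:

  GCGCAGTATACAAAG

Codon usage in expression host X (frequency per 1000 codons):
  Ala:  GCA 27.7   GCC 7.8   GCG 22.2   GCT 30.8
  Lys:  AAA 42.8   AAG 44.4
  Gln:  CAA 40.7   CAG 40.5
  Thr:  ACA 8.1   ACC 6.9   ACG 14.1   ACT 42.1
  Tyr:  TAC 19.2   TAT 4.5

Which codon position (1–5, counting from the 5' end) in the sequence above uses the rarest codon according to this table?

Codon 1 GCG (Ala): 22.2 per 1000.
Codon 2 CAG (Gln): 40.5 per 1000.
Codon 3 TAT (Tyr): 4.5 per 1000.
Codon 4 ACA (Thr): 8.1 per 1000.
Codon 5 AAG (Lys): 44.4 per 1000.
Lowest frequency is 4.5 at codon 3.

3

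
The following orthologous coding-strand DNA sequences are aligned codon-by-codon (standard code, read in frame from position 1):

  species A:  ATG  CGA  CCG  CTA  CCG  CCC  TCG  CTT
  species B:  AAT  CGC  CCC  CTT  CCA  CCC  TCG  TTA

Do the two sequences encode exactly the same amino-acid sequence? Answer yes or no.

Codon 1: ATG Met / AAT Asn — nonsynonymous.
Codon 2: CGA Arg / CGC Arg — synonymous.
Codon 3: CCG Pro / CCC Pro — synonymous.
Codon 4: CTA Leu / CTT Leu — synonymous.
Codon 5: CCG Pro / CCA Pro — synonymous.
Codon 6: CCC Pro / CCC Pro — identical.
Codon 7: TCG Ser / TCG Ser — identical.
Codon 8: CTT Leu / TTA Leu — synonymous.
Nonsynonymous differences: 1 → different protein.

no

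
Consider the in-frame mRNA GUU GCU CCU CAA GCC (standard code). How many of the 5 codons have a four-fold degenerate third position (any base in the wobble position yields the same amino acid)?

Codon 1 GUU (Val): third position 4-fold.
Codon 2 GCU (Ala): third position 4-fold.
Codon 3 CCU (Pro): third position 4-fold.
Codon 4 CAA (Gln): third position 2-fold.
Codon 5 GCC (Ala): third position 4-fold.
Four-fold degenerate third positions: 4.

4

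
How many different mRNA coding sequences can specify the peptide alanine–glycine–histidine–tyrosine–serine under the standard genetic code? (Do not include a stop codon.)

384

Ala: 4 codons.
Gly: 4 codons.
His: 2 codons.
Tyr: 2 codons.
Ser: 6 codons.
4 × 4 × 2 × 2 × 6 = 384.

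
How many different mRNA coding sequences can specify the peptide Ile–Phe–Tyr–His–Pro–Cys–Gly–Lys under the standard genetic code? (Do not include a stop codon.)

1536

Ile: 3 codons.
Phe: 2 codons.
Tyr: 2 codons.
His: 2 codons.
Pro: 4 codons.
Cys: 2 codons.
Gly: 4 codons.
Lys: 2 codons.
3 × 2 × 2 × 2 × 4 × 2 × 4 × 2 = 1536.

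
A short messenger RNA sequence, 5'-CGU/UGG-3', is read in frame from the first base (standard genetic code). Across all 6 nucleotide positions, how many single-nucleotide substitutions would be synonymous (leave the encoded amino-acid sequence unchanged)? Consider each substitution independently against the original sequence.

Codon 1 (CGU, Arg): 3 synonymous substitutions.
Codon 2 (UGG, Trp): 0 synonymous substitutions.
Total: 3 + 0 = 3.

3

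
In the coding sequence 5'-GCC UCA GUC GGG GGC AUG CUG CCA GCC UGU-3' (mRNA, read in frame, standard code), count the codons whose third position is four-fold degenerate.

8

Codon 1 GCC (Ala): third position 4-fold.
Codon 2 UCA (Ser): third position 4-fold.
Codon 3 GUC (Val): third position 4-fold.
Codon 4 GGG (Gly): third position 4-fold.
Codon 5 GGC (Gly): third position 4-fold.
Codon 6 AUG (Met): third position 1-fold.
Codon 7 CUG (Leu): third position 4-fold.
Codon 8 CCA (Pro): third position 4-fold.
Codon 9 GCC (Ala): third position 4-fold.
Codon 10 UGU (Cys): third position 2-fold.
Four-fold degenerate third positions: 8.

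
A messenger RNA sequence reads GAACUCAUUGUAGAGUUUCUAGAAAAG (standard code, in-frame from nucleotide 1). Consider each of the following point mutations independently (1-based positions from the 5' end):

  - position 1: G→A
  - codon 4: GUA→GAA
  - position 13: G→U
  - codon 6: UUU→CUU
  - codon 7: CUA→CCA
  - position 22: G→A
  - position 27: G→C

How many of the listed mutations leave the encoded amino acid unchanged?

0

Codon 1: GAA (Glu) → AAA (Lys) — missense.
Codon 4: GUA (Val) → GAA (Glu) — missense.
Codon 5: GAG (Glu) → UAG (Stop) — nonsense.
Codon 6: UUU (Phe) → CUU (Leu) — missense.
Codon 7: CUA (Leu) → CCA (Pro) — missense.
Codon 8: GAA (Glu) → AAA (Lys) — missense.
Codon 9: AAG (Lys) → AAC (Asn) — missense.
Synonymous: 0 of 7.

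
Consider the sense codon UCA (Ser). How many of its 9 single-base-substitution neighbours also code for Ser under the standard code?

3

Position 1: none → 0 synonymous.
Position 2: none → 0 synonymous.
Position 3: UCU, UCC, UCG → 3 synonymous.
Total: 0 + 0 + 3 = 3.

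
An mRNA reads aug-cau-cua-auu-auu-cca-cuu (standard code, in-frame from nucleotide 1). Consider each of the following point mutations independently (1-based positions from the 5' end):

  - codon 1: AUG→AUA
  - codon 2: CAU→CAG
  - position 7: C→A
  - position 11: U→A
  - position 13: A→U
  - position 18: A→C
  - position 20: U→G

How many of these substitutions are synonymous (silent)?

1

Codon 1: AUG (Met) → AUA (Ile) — missense.
Codon 2: CAU (His) → CAG (Gln) — missense.
Codon 3: CUA (Leu) → AUA (Ile) — missense.
Codon 4: AUU (Ile) → AAU (Asn) — missense.
Codon 5: AUU (Ile) → UUU (Phe) — missense.
Codon 6: CCA (Pro) → CCC (Pro) — synonymous.
Codon 7: CUU (Leu) → CGU (Arg) — missense.
Synonymous: 1 of 7.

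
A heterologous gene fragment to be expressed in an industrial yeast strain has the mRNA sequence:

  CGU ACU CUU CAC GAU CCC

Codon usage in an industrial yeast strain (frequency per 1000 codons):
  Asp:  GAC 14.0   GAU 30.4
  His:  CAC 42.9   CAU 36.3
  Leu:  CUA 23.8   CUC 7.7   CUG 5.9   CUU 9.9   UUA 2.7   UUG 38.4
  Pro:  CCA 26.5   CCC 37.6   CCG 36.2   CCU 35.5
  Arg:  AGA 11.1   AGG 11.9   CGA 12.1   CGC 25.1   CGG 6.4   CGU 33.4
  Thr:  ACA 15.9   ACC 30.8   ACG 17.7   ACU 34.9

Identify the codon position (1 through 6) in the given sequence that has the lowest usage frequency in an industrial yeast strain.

Codon 1 CGU (Arg): 33.4 per 1000.
Codon 2 ACU (Thr): 34.9 per 1000.
Codon 3 CUU (Leu): 9.9 per 1000.
Codon 4 CAC (His): 42.9 per 1000.
Codon 5 GAU (Asp): 30.4 per 1000.
Codon 6 CCC (Pro): 37.6 per 1000.
Lowest frequency is 9.9 at codon 3.

3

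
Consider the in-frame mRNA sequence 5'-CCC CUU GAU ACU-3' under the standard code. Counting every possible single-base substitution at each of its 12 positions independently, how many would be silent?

Codon 1 (CCC, Pro): 3 synonymous substitutions.
Codon 2 (CUU, Leu): 3 synonymous substitutions.
Codon 3 (GAU, Asp): 1 synonymous substitution.
Codon 4 (ACU, Thr): 3 synonymous substitutions.
Total: 3 + 3 + 1 + 3 = 10.

10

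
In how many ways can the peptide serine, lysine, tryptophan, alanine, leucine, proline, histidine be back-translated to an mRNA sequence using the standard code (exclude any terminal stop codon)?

2304

Ser: 6 codons.
Lys: 2 codons.
Trp: 1 codon.
Ala: 4 codons.
Leu: 6 codons.
Pro: 4 codons.
His: 2 codons.
6 × 2 × 1 × 4 × 6 × 4 × 2 = 2304.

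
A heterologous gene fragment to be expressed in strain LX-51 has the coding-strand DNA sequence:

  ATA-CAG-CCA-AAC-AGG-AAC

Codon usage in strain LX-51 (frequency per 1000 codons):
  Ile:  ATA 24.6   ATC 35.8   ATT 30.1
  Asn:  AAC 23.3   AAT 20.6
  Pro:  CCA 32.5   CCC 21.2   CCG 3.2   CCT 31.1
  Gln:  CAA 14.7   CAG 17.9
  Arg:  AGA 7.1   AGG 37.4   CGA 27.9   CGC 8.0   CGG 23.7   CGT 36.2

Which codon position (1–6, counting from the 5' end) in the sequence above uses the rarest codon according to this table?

2

Codon 1 ATA (Ile): 24.6 per 1000.
Codon 2 CAG (Gln): 17.9 per 1000.
Codon 3 CCA (Pro): 32.5 per 1000.
Codon 4 AAC (Asn): 23.3 per 1000.
Codon 5 AGG (Arg): 37.4 per 1000.
Codon 6 AAC (Asn): 23.3 per 1000.
Lowest frequency is 17.9 at codon 2.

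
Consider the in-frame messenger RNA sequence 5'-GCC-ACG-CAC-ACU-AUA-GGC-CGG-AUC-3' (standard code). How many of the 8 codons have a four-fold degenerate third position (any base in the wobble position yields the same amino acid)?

5

Codon 1 GCC (Ala): third position 4-fold.
Codon 2 ACG (Thr): third position 4-fold.
Codon 3 CAC (His): third position 2-fold.
Codon 4 ACU (Thr): third position 4-fold.
Codon 5 AUA (Ile): third position 3-fold.
Codon 6 GGC (Gly): third position 4-fold.
Codon 7 CGG (Arg): third position 4-fold.
Codon 8 AUC (Ile): third position 3-fold.
Four-fold degenerate third positions: 5.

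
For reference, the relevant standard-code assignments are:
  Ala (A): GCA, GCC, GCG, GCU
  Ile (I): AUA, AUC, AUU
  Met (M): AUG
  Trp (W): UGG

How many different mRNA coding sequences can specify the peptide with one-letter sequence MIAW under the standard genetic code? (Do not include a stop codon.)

Met: 1 codon.
Ile: 3 codons.
Ala: 4 codons.
Trp: 1 codon.
1 × 3 × 4 × 1 = 12.

12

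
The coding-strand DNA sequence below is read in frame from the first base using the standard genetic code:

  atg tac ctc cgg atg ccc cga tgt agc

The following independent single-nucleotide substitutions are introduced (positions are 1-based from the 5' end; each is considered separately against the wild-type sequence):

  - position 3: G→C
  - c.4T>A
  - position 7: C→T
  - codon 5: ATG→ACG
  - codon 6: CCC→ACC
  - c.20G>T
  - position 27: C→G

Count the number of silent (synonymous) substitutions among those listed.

Codon 1: ATG (Met) → ATC (Ile) — missense.
Codon 2: TAC (Tyr) → AAC (Asn) — missense.
Codon 3: CTC (Leu) → TTC (Phe) — missense.
Codon 5: ATG (Met) → ACG (Thr) — missense.
Codon 6: CCC (Pro) → ACC (Thr) — missense.
Codon 7: CGA (Arg) → CTA (Leu) — missense.
Codon 9: AGC (Ser) → AGG (Arg) — missense.
Synonymous: 0 of 7.

0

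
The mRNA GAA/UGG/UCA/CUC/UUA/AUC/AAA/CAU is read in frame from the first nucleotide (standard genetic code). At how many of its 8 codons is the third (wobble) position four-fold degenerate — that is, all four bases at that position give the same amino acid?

2

Codon 1 GAA (Glu): third position 2-fold.
Codon 2 UGG (Trp): third position 1-fold.
Codon 3 UCA (Ser): third position 4-fold.
Codon 4 CUC (Leu): third position 4-fold.
Codon 5 UUA (Leu): third position 2-fold.
Codon 6 AUC (Ile): third position 3-fold.
Codon 7 AAA (Lys): third position 2-fold.
Codon 8 CAU (His): third position 2-fold.
Four-fold degenerate third positions: 2.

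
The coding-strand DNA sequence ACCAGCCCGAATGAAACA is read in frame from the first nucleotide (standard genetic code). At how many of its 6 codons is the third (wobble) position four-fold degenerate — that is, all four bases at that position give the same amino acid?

Codon 1 ACC (Thr): third position 4-fold.
Codon 2 AGC (Ser): third position 2-fold.
Codon 3 CCG (Pro): third position 4-fold.
Codon 4 AAT (Asn): third position 2-fold.
Codon 5 GAA (Glu): third position 2-fold.
Codon 6 ACA (Thr): third position 4-fold.
Four-fold degenerate third positions: 3.

3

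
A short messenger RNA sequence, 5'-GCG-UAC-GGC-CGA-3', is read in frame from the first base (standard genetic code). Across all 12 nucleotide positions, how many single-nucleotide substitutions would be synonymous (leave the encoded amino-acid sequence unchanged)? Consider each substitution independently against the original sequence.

11

Codon 1 (GCG, Ala): 3 synonymous substitutions.
Codon 2 (UAC, Tyr): 1 synonymous substitution.
Codon 3 (GGC, Gly): 3 synonymous substitutions.
Codon 4 (CGA, Arg): 4 synonymous substitutions.
Total: 3 + 1 + 3 + 4 = 11.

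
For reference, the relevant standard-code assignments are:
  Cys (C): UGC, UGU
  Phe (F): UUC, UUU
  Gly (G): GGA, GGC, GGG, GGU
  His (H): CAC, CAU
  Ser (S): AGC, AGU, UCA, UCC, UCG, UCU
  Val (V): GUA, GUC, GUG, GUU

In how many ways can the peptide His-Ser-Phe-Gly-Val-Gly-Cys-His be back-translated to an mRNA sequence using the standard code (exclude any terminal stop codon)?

His: 2 codons.
Ser: 6 codons.
Phe: 2 codons.
Gly: 4 codons.
Val: 4 codons.
Gly: 4 codons.
Cys: 2 codons.
His: 2 codons.
2 × 6 × 2 × 4 × 4 × 4 × 2 × 2 = 6144.

6144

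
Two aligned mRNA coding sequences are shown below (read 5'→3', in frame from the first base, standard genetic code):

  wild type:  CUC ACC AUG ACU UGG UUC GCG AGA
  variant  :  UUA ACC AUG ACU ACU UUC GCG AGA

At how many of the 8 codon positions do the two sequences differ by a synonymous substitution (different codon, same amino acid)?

Codon 1: CUC Leu / UUA Leu — synonymous.
Codon 2: ACC Thr / ACC Thr — identical.
Codon 3: AUG Met / AUG Met — identical.
Codon 4: ACU Thr / ACU Thr — identical.
Codon 5: UGG Trp / ACU Thr — nonsynonymous.
Codon 6: UUC Phe / UUC Phe — identical.
Codon 7: GCG Ala / GCG Ala — identical.
Codon 8: AGA Arg / AGA Arg — identical.
Synonymous differences: 1.

1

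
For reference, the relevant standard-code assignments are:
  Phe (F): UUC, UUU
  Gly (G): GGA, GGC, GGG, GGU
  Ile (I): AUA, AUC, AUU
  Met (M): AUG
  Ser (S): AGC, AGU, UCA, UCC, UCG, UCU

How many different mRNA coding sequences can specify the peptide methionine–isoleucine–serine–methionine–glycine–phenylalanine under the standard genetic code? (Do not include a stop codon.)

Met: 1 codon.
Ile: 3 codons.
Ser: 6 codons.
Met: 1 codon.
Gly: 4 codons.
Phe: 2 codons.
1 × 3 × 6 × 1 × 4 × 2 = 144.

144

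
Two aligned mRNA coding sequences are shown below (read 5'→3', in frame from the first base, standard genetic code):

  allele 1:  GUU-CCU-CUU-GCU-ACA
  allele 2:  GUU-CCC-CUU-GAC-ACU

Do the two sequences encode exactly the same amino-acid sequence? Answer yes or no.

no

Codon 1: GUU Val / GUU Val — identical.
Codon 2: CCU Pro / CCC Pro — synonymous.
Codon 3: CUU Leu / CUU Leu — identical.
Codon 4: GCU Ala / GAC Asp — nonsynonymous.
Codon 5: ACA Thr / ACU Thr — synonymous.
Nonsynonymous differences: 1 → different protein.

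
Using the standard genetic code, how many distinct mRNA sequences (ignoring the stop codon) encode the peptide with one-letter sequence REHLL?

Arg: 6 codons.
Glu: 2 codons.
His: 2 codons.
Leu: 6 codons.
Leu: 6 codons.
6 × 2 × 2 × 6 × 6 = 864.

864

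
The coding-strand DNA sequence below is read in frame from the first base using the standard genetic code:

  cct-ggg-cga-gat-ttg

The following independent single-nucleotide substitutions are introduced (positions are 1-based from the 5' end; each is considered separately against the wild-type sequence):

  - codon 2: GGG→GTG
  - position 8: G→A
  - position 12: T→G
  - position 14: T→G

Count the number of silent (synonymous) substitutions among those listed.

Codon 2: GGG (Gly) → GTG (Val) — missense.
Codon 3: CGA (Arg) → CAA (Gln) — missense.
Codon 4: GAT (Asp) → GAG (Glu) — missense.
Codon 5: TTG (Leu) → TGG (Trp) — missense.
Synonymous: 0 of 4.

0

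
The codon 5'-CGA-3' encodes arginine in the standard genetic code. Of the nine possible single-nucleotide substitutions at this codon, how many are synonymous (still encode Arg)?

Position 1: AGA → 1 synonymous.
Position 2: none → 0 synonymous.
Position 3: CGU, CGC, CGG → 3 synonymous.
Total: 1 + 0 + 3 = 4.

4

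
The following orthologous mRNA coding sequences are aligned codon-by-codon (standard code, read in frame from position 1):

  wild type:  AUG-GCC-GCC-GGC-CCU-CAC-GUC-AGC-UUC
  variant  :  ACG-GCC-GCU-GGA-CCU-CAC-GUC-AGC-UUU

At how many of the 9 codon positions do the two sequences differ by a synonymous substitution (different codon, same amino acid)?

3

Codon 1: AUG Met / ACG Thr — nonsynonymous.
Codon 2: GCC Ala / GCC Ala — identical.
Codon 3: GCC Ala / GCU Ala — synonymous.
Codon 4: GGC Gly / GGA Gly — synonymous.
Codon 5: CCU Pro / CCU Pro — identical.
Codon 6: CAC His / CAC His — identical.
Codon 7: GUC Val / GUC Val — identical.
Codon 8: AGC Ser / AGC Ser — identical.
Codon 9: UUC Phe / UUU Phe — synonymous.
Synonymous differences: 3.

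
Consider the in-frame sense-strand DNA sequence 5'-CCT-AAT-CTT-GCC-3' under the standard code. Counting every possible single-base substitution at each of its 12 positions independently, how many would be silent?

10

Codon 1 (CCT, Pro): 3 synonymous substitutions.
Codon 2 (AAT, Asn): 1 synonymous substitution.
Codon 3 (CTT, Leu): 3 synonymous substitutions.
Codon 4 (GCC, Ala): 3 synonymous substitutions.
Total: 3 + 1 + 3 + 3 = 10.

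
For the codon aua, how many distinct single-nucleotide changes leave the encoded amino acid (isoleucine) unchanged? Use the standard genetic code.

Position 1: none → 0 synonymous.
Position 2: none → 0 synonymous.
Position 3: AUU, AUC → 2 synonymous.
Total: 0 + 0 + 2 = 2.

2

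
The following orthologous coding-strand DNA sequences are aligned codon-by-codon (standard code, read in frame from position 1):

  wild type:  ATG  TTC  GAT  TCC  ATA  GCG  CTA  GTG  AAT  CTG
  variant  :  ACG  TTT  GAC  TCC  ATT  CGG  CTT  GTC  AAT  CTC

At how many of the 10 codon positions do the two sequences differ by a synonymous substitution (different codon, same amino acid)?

6

Codon 1: ATG Met / ACG Thr — nonsynonymous.
Codon 2: TTC Phe / TTT Phe — synonymous.
Codon 3: GAT Asp / GAC Asp — synonymous.
Codon 4: TCC Ser / TCC Ser — identical.
Codon 5: ATA Ile / ATT Ile — synonymous.
Codon 6: GCG Ala / CGG Arg — nonsynonymous.
Codon 7: CTA Leu / CTT Leu — synonymous.
Codon 8: GTG Val / GTC Val — synonymous.
Codon 9: AAT Asn / AAT Asn — identical.
Codon 10: CTG Leu / CTC Leu — synonymous.
Synonymous differences: 6.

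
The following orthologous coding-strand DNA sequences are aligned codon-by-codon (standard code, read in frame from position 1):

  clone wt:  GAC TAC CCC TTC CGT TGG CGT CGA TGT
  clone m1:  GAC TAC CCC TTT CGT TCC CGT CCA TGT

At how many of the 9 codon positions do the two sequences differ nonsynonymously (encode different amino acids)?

Codon 1: GAC Asp / GAC Asp — identical.
Codon 2: TAC Tyr / TAC Tyr — identical.
Codon 3: CCC Pro / CCC Pro — identical.
Codon 4: TTC Phe / TTT Phe — synonymous.
Codon 5: CGT Arg / CGT Arg — identical.
Codon 6: TGG Trp / TCC Ser — nonsynonymous.
Codon 7: CGT Arg / CGT Arg — identical.
Codon 8: CGA Arg / CCA Pro — nonsynonymous.
Codon 9: TGT Cys / TGT Cys — identical.
Nonsynonymous differences: 2.

2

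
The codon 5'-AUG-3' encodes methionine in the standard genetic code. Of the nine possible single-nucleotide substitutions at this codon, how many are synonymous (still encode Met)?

0

Position 1: none → 0 synonymous.
Position 2: none → 0 synonymous.
Position 3: none → 0 synonymous.
Total: 0 + 0 + 0 = 0.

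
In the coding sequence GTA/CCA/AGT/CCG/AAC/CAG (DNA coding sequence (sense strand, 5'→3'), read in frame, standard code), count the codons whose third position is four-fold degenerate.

3

Codon 1 GTA (Val): third position 4-fold.
Codon 2 CCA (Pro): third position 4-fold.
Codon 3 AGT (Ser): third position 2-fold.
Codon 4 CCG (Pro): third position 4-fold.
Codon 5 AAC (Asn): third position 2-fold.
Codon 6 CAG (Gln): third position 2-fold.
Four-fold degenerate third positions: 3.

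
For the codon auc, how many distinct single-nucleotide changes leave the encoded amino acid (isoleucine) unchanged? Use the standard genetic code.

2

Position 1: none → 0 synonymous.
Position 2: none → 0 synonymous.
Position 3: AUU, AUA → 2 synonymous.
Total: 0 + 0 + 2 = 2.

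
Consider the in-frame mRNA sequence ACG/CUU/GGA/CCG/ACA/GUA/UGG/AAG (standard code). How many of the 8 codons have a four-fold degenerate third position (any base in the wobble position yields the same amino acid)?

Codon 1 ACG (Thr): third position 4-fold.
Codon 2 CUU (Leu): third position 4-fold.
Codon 3 GGA (Gly): third position 4-fold.
Codon 4 CCG (Pro): third position 4-fold.
Codon 5 ACA (Thr): third position 4-fold.
Codon 6 GUA (Val): third position 4-fold.
Codon 7 UGG (Trp): third position 1-fold.
Codon 8 AAG (Lys): third position 2-fold.
Four-fold degenerate third positions: 6.

6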